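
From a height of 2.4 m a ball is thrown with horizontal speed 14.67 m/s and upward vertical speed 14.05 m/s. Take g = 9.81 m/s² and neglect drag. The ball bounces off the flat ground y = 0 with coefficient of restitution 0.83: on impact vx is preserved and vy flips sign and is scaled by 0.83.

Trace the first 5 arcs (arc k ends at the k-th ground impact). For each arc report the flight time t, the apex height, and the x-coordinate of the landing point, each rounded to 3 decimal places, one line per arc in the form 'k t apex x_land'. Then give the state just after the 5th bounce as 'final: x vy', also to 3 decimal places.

Arc 1: start y=2.400, vy=14.050 → t=3.026, apex=12.461, x_land=44.393, impact vy=-15.636
  bounce: vy ← 0.83·15.636 = 12.978
Arc 2: start y=0.000, vy=12.978 → t=2.646, apex=8.585, x_land=83.208, impact vy=-12.978
  bounce: vy ← 0.83·12.978 = 10.772
Arc 3: start y=0.000, vy=10.772 → t=2.196, apex=5.914, x_land=115.425, impact vy=-10.772
  bounce: vy ← 0.83·10.772 = 8.941
Arc 4: start y=0.000, vy=8.941 → t=1.823, apex=4.074, x_land=142.164, impact vy=-8.941
  bounce: vy ← 0.83·8.941 = 7.421
Arc 5: start y=0.000, vy=7.421 → t=1.513, apex=2.807, x_land=164.358, impact vy=-7.421
  bounce: vy ← 0.83·7.421 = 6.159

1 3.026 12.461 44.393
2 2.646 8.585 83.208
3 2.196 5.914 115.425
4 1.823 4.074 142.164
5 1.513 2.807 164.358
final: 164.358 6.159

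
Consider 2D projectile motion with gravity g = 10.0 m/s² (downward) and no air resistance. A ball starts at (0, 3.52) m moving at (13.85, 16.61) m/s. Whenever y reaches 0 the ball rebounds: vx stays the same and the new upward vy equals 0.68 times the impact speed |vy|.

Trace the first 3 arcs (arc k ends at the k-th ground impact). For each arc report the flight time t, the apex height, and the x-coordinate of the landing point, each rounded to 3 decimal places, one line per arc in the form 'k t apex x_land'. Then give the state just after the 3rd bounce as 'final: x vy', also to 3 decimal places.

Arc 1: start y=3.520, vy=16.610 → t=3.522, apex=17.315, x_land=48.778, impact vy=-18.609
  bounce: vy ← 0.68·18.609 = 12.654
Arc 2: start y=0.000, vy=12.654 → t=2.531, apex=8.006, x_land=83.830, impact vy=-12.654
  bounce: vy ← 0.68·12.654 = 8.605
Arc 3: start y=0.000, vy=8.605 → t=1.721, apex=3.702, x_land=107.665, impact vy=-8.605
  bounce: vy ← 0.68·8.605 = 5.851

1 3.522 17.315 48.778
2 2.531 8.006 83.830
3 1.721 3.702 107.665
final: 107.665 5.851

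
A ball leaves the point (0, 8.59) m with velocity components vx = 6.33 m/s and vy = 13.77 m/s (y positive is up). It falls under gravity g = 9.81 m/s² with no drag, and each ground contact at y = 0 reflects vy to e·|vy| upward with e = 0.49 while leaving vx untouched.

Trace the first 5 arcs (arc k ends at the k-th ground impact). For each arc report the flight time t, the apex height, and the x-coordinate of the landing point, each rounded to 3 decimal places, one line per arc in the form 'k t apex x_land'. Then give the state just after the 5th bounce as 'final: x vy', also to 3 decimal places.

Arc 1: start y=8.590, vy=13.770 → t=3.333, apex=18.254, x_land=21.097, impact vy=-18.925
  bounce: vy ← 0.49·18.925 = 9.273
Arc 2: start y=0.000, vy=9.273 → t=1.891, apex=4.383, x_land=33.064, impact vy=-9.273
  bounce: vy ← 0.49·9.273 = 4.544
Arc 3: start y=0.000, vy=4.544 → t=0.926, apex=1.052, x_land=38.928, impact vy=-4.544
  bounce: vy ← 0.49·4.544 = 2.226
Arc 4: start y=0.000, vy=2.226 → t=0.454, apex=0.253, x_land=41.801, impact vy=-2.226
  bounce: vy ← 0.49·2.226 = 1.091
Arc 5: start y=0.000, vy=1.091 → t=0.222, apex=0.061, x_land=43.209, impact vy=-1.091
  bounce: vy ← 0.49·1.091 = 0.535

1 3.333 18.254 21.097
2 1.891 4.383 33.064
3 0.926 1.052 38.928
4 0.454 0.253 41.801
5 0.222 0.061 43.209
final: 43.209 0.535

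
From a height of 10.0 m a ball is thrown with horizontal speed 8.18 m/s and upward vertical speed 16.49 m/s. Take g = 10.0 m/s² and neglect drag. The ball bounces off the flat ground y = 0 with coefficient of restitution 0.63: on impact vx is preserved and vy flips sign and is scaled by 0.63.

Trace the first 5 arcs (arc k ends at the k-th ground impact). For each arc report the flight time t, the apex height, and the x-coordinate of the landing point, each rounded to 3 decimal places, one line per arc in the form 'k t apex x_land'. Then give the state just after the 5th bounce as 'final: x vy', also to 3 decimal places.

1 3.821 23.596 31.259
2 2.737 9.365 53.649
3 1.724 3.717 67.755
4 1.086 1.475 76.642
5 0.684 0.586 82.240
final: 82.240 2.156

Arc 1: start y=10.000, vy=16.490 → t=3.821, apex=23.596, x_land=31.259, impact vy=-21.724
  bounce: vy ← 0.63·21.724 = 13.686
Arc 2: start y=0.000, vy=13.686 → t=2.737, apex=9.365, x_land=53.649, impact vy=-13.686
  bounce: vy ← 0.63·13.686 = 8.622
Arc 3: start y=0.000, vy=8.622 → t=1.724, apex=3.717, x_land=67.755, impact vy=-8.622
  bounce: vy ← 0.63·8.622 = 5.432
Arc 4: start y=0.000, vy=5.432 → t=1.086, apex=1.475, x_land=76.642, impact vy=-5.432
  bounce: vy ← 0.63·5.432 = 3.422
Arc 5: start y=0.000, vy=3.422 → t=0.684, apex=0.586, x_land=82.240, impact vy=-3.422
  bounce: vy ← 0.63·3.422 = 2.156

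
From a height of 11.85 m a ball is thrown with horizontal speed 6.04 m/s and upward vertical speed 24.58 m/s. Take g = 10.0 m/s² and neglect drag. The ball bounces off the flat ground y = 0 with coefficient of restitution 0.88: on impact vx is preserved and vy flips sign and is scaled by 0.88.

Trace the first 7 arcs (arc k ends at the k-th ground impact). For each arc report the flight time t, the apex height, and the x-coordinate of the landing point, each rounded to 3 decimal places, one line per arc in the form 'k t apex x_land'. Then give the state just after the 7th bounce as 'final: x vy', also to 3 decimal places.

1 5.358 42.059 32.364
2 5.105 32.570 63.196
3 4.492 25.222 90.327
4 3.953 19.532 114.203
5 3.479 15.126 135.214
6 3.061 11.713 153.703
7 2.694 9.071 169.974
final: 169.974 11.853

Arc 1: start y=11.850, vy=24.580 → t=5.358, apex=42.059, x_land=32.364, impact vy=-29.003
  bounce: vy ← 0.88·29.003 = 25.523
Arc 2: start y=0.000, vy=25.523 → t=5.105, apex=32.570, x_land=63.196, impact vy=-25.523
  bounce: vy ← 0.88·25.523 = 22.460
Arc 3: start y=0.000, vy=22.460 → t=4.492, apex=25.222, x_land=90.327, impact vy=-22.460
  bounce: vy ← 0.88·22.460 = 19.765
Arc 4: start y=0.000, vy=19.765 → t=3.953, apex=19.532, x_land=114.203, impact vy=-19.765
  bounce: vy ← 0.88·19.765 = 17.393
Arc 5: start y=0.000, vy=17.393 → t=3.479, apex=15.126, x_land=135.214, impact vy=-17.393
  bounce: vy ← 0.88·17.393 = 15.306
Arc 6: start y=0.000, vy=15.306 → t=3.061, apex=11.713, x_land=153.703, impact vy=-15.306
  bounce: vy ← 0.88·15.306 = 13.469
Arc 7: start y=0.000, vy=13.469 → t=2.694, apex=9.071, x_land=169.974, impact vy=-13.469
  bounce: vy ← 0.88·13.469 = 11.853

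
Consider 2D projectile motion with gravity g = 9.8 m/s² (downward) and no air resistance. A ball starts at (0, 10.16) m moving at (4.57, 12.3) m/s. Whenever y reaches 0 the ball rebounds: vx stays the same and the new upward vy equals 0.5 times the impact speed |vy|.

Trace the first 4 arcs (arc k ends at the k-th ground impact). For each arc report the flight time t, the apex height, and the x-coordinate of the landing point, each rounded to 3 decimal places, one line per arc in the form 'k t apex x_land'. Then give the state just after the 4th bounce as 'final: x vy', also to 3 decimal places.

1 3.165 17.879 14.465
2 1.910 4.470 23.195
3 0.955 1.117 27.560
4 0.478 0.279 29.742
final: 29.742 1.170

Arc 1: start y=10.160, vy=12.300 → t=3.165, apex=17.879, x_land=14.465, impact vy=-18.720
  bounce: vy ← 0.5·18.720 = 9.360
Arc 2: start y=0.000, vy=9.360 → t=1.910, apex=4.470, x_land=23.195, impact vy=-9.360
  bounce: vy ← 0.5·9.360 = 4.680
Arc 3: start y=0.000, vy=4.680 → t=0.955, apex=1.117, x_land=27.560, impact vy=-4.680
  bounce: vy ← 0.5·4.680 = 2.340
Arc 4: start y=0.000, vy=2.340 → t=0.478, apex=0.279, x_land=29.742, impact vy=-2.340
  bounce: vy ← 0.5·2.340 = 1.170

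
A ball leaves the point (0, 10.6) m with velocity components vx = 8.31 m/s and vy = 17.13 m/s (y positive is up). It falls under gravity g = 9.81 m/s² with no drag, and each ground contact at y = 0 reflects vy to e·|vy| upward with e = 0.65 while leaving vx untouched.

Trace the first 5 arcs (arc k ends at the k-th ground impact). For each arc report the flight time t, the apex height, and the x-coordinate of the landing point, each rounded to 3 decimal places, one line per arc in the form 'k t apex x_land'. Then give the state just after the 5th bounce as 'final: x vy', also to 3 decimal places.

1 4.029 25.556 33.479
2 2.967 10.797 58.138
3 1.929 4.562 74.166
4 1.254 1.927 84.584
5 0.815 0.814 91.356
final: 91.356 2.598

Arc 1: start y=10.600, vy=17.130 → t=4.029, apex=25.556, x_land=33.479, impact vy=-22.392
  bounce: vy ← 0.65·22.392 = 14.555
Arc 2: start y=0.000, vy=14.555 → t=2.967, apex=10.797, x_land=58.138, impact vy=-14.555
  bounce: vy ← 0.65·14.555 = 9.461
Arc 3: start y=0.000, vy=9.461 → t=1.929, apex=4.562, x_land=74.166, impact vy=-9.461
  bounce: vy ← 0.65·9.461 = 6.149
Arc 4: start y=0.000, vy=6.149 → t=1.254, apex=1.927, x_land=84.584, impact vy=-6.149
  bounce: vy ← 0.65·6.149 = 3.997
Arc 5: start y=0.000, vy=3.997 → t=0.815, apex=0.814, x_land=91.356, impact vy=-3.997
  bounce: vy ← 0.65·3.997 = 2.598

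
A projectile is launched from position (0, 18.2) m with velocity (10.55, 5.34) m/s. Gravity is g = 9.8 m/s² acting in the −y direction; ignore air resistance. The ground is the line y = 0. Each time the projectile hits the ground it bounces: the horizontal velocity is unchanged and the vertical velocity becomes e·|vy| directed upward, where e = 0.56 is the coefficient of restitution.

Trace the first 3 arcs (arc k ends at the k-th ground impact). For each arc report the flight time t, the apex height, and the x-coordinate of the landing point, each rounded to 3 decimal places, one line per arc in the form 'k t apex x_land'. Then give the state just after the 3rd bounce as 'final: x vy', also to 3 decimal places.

Arc 1: start y=18.200, vy=5.340 → t=2.548, apex=19.655, x_land=26.878, impact vy=-19.627
  bounce: vy ← 0.56·19.627 = 10.991
Arc 2: start y=0.000, vy=10.991 → t=2.243, apex=6.164, x_land=50.543, impact vy=-10.991
  bounce: vy ← 0.56·10.991 = 6.155
Arc 3: start y=0.000, vy=6.155 → t=1.256, apex=1.933, x_land=63.796, impact vy=-6.155
  bounce: vy ← 0.56·6.155 = 3.447

1 2.548 19.655 26.878
2 2.243 6.164 50.543
3 1.256 1.933 63.796
final: 63.796 3.447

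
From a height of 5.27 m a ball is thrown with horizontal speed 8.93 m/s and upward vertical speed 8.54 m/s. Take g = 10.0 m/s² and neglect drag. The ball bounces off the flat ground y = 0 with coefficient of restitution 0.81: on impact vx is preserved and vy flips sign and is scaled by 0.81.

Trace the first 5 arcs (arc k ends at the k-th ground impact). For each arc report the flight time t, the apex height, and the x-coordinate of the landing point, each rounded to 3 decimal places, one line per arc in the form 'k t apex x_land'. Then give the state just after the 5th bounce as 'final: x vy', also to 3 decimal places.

Arc 1: start y=5.270, vy=8.540 → t=2.189, apex=8.917, x_land=19.551, impact vy=-13.354
  bounce: vy ← 0.81·13.354 = 10.817
Arc 2: start y=0.000, vy=10.817 → t=2.163, apex=5.850, x_land=38.870, impact vy=-10.817
  bounce: vy ← 0.81·10.817 = 8.762
Arc 3: start y=0.000, vy=8.762 → t=1.752, apex=3.838, x_land=54.518, impact vy=-8.762
  bounce: vy ← 0.81·8.762 = 7.097
Arc 4: start y=0.000, vy=7.097 → t=1.419, apex=2.518, x_land=67.194, impact vy=-7.097
  bounce: vy ← 0.81·7.097 = 5.748
Arc 5: start y=0.000, vy=5.748 → t=1.150, apex=1.652, x_land=77.460, impact vy=-5.748
  bounce: vy ← 0.81·5.748 = 4.656

1 2.189 8.917 19.551
2 2.163 5.850 38.870
3 1.752 3.838 54.518
4 1.419 2.518 67.194
5 1.150 1.652 77.460
final: 77.460 4.656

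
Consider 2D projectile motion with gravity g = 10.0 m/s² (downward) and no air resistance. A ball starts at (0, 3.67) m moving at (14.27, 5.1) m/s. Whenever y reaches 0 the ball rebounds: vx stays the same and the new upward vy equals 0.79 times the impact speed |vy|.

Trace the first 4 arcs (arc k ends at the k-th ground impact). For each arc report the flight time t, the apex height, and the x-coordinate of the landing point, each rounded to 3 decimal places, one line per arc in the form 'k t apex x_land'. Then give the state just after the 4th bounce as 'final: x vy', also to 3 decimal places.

Arc 1: start y=3.670, vy=5.100 → t=1.507, apex=4.970, x_land=21.506, impact vy=-9.970
  bounce: vy ← 0.79·9.970 = 7.877
Arc 2: start y=0.000, vy=7.877 → t=1.575, apex=3.102, x_land=43.986, impact vy=-7.877
  bounce: vy ← 0.79·7.877 = 6.223
Arc 3: start y=0.000, vy=6.223 → t=1.245, apex=1.936, x_land=61.745, impact vy=-6.223
  bounce: vy ← 0.79·6.223 = 4.916
Arc 4: start y=0.000, vy=4.916 → t=0.983, apex=1.208, x_land=75.774, impact vy=-4.916
  bounce: vy ← 0.79·4.916 = 3.884

1 1.507 4.970 21.506
2 1.575 3.102 43.986
3 1.245 1.936 61.745
4 0.983 1.208 75.774
final: 75.774 3.884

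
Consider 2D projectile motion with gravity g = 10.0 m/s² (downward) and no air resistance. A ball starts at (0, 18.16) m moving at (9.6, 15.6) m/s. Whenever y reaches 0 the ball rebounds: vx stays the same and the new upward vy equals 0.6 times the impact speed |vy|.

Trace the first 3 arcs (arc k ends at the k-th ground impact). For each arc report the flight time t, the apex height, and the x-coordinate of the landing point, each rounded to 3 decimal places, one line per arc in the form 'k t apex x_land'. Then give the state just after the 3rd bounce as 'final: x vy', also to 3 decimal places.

Arc 1: start y=18.160, vy=15.600 → t=4.023, apex=30.328, x_land=38.619, impact vy=-24.628
  bounce: vy ← 0.6·24.628 = 14.777
Arc 2: start y=0.000, vy=14.777 → t=2.955, apex=10.918, x_land=66.991, impact vy=-14.777
  bounce: vy ← 0.6·14.777 = 8.866
Arc 3: start y=0.000, vy=8.866 → t=1.773, apex=3.931, x_land=84.014, impact vy=-8.866
  bounce: vy ← 0.6·8.866 = 5.320

1 4.023 30.328 38.619
2 2.955 10.918 66.991
3 1.773 3.931 84.014
final: 84.014 5.320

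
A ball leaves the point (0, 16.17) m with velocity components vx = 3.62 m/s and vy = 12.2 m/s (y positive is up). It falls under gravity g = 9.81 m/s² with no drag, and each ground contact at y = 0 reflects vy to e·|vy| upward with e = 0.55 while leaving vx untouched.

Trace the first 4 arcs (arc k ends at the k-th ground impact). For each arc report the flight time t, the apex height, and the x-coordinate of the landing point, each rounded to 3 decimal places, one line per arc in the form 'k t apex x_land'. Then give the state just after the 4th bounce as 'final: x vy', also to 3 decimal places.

Arc 1: start y=16.170, vy=12.200 → t=3.444, apex=23.756, x_land=12.469, impact vy=-21.589
  bounce: vy ← 0.55·21.589 = 11.874
Arc 2: start y=0.000, vy=11.874 → t=2.421, apex=7.186, x_land=21.232, impact vy=-11.874
  bounce: vy ← 0.55·11.874 = 6.531
Arc 3: start y=0.000, vy=6.531 → t=1.331, apex=2.174, x_land=26.052, impact vy=-6.531
  bounce: vy ← 0.55·6.531 = 3.592
Arc 4: start y=0.000, vy=3.592 → t=0.732, apex=0.658, x_land=28.703, impact vy=-3.592
  bounce: vy ← 0.55·3.592 = 1.976

1 3.444 23.756 12.469
2 2.421 7.186 21.232
3 1.331 2.174 26.052
4 0.732 0.658 28.703
final: 28.703 1.976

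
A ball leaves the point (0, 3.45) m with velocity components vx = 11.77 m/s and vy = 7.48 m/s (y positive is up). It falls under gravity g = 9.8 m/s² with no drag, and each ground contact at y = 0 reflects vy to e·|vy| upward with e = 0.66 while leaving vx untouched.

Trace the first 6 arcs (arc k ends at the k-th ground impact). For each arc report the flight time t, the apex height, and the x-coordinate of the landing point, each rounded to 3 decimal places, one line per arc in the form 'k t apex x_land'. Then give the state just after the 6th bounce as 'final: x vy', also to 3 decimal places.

Arc 1: start y=3.450, vy=7.480 → t=1.898, apex=6.305, x_land=22.334, impact vy=-11.116
  bounce: vy ← 0.66·11.116 = 7.337
Arc 2: start y=0.000, vy=7.337 → t=1.497, apex=2.746, x_land=39.958, impact vy=-7.337
  bounce: vy ← 0.66·7.337 = 4.842
Arc 3: start y=0.000, vy=4.842 → t=0.988, apex=1.196, x_land=51.589, impact vy=-4.842
  bounce: vy ← 0.66·4.842 = 3.196
Arc 4: start y=0.000, vy=3.196 → t=0.652, apex=0.521, x_land=59.265, impact vy=-3.196
  bounce: vy ← 0.66·3.196 = 2.109
Arc 5: start y=0.000, vy=2.109 → t=0.430, apex=0.227, x_land=64.332, impact vy=-2.109
  bounce: vy ← 0.66·2.109 = 1.392
Arc 6: start y=0.000, vy=1.392 → t=0.284, apex=0.099, x_land=67.676, impact vy=-1.392
  bounce: vy ← 0.66·1.392 = 0.919

1 1.898 6.305 22.334
2 1.497 2.746 39.958
3 0.988 1.196 51.589
4 0.652 0.521 59.265
5 0.430 0.227 64.332
6 0.284 0.099 67.676
final: 67.676 0.919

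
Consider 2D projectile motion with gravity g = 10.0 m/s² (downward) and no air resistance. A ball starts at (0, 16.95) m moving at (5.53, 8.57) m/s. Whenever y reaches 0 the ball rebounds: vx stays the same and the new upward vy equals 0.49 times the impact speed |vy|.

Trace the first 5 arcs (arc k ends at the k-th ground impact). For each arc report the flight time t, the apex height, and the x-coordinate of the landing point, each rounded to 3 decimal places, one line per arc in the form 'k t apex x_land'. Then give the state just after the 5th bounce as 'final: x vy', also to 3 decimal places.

Arc 1: start y=16.950, vy=8.570 → t=2.888, apex=20.622, x_land=15.970, impact vy=-20.309
  bounce: vy ← 0.49·20.309 = 9.951
Arc 2: start y=0.000, vy=9.951 → t=1.990, apex=4.951, x_land=26.976, impact vy=-9.951
  bounce: vy ← 0.49·9.951 = 4.876
Arc 3: start y=0.000, vy=4.876 → t=0.975, apex=1.189, x_land=32.369, impact vy=-4.876
  bounce: vy ← 0.49·4.876 = 2.389
Arc 4: start y=0.000, vy=2.389 → t=0.478, apex=0.285, x_land=35.012, impact vy=-2.389
  bounce: vy ← 0.49·2.389 = 1.171
Arc 5: start y=0.000, vy=1.171 → t=0.234, apex=0.069, x_land=36.306, impact vy=-1.171
  bounce: vy ← 0.49·1.171 = 0.574

1 2.888 20.622 15.970
2 1.990 4.951 26.976
3 0.975 1.189 32.369
4 0.478 0.285 35.012
5 0.234 0.069 36.306
final: 36.306 0.574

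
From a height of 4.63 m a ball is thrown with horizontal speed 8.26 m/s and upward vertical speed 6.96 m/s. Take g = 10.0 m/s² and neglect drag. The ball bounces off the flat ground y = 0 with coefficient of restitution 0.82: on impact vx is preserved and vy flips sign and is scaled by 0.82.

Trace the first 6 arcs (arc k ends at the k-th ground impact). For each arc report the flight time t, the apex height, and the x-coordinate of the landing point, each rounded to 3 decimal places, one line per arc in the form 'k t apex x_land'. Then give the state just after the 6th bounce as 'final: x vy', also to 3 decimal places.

Arc 1: start y=4.630, vy=6.960 → t=1.884, apex=7.052, x_land=15.559, impact vy=-11.876
  bounce: vy ← 0.82·11.876 = 9.738
Arc 2: start y=0.000, vy=9.738 → t=1.948, apex=4.742, x_land=31.646, impact vy=-9.738
  bounce: vy ← 0.82·9.738 = 7.985
Arc 3: start y=0.000, vy=7.985 → t=1.597, apex=3.188, x_land=44.838, impact vy=-7.985
  bounce: vy ← 0.82·7.985 = 6.548
Arc 4: start y=0.000, vy=6.548 → t=1.310, apex=2.144, x_land=55.656, impact vy=-6.548
  bounce: vy ← 0.82·6.548 = 5.369
Arc 5: start y=0.000, vy=5.369 → t=1.074, apex=1.442, x_land=64.526, impact vy=-5.369
  bounce: vy ← 0.82·5.369 = 4.403
Arc 6: start y=0.000, vy=4.403 → t=0.881, apex=0.969, x_land=71.800, impact vy=-4.403
  bounce: vy ← 0.82·4.403 = 3.610

1 1.884 7.052 15.559
2 1.948 4.742 31.646
3 1.597 3.188 44.838
4 1.310 2.144 55.656
5 1.074 1.442 64.526
6 0.881 0.969 71.800
final: 71.800 3.610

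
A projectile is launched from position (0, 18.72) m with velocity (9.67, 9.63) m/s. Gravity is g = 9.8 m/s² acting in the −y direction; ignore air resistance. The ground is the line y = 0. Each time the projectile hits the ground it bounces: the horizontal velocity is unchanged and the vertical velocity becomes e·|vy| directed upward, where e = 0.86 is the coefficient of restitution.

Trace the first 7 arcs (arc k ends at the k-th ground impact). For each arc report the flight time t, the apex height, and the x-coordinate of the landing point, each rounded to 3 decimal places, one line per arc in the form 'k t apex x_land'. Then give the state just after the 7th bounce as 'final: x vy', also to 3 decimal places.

1 3.170 23.451 30.657
2 3.763 17.345 67.044
3 3.236 12.828 98.336
4 2.783 9.488 125.248
5 2.393 7.017 148.392
6 2.058 5.190 168.296
7 1.770 3.838 185.413
final: 185.413 7.459

Arc 1: start y=18.720, vy=9.630 → t=3.170, apex=23.451, x_land=30.657, impact vy=-21.439
  bounce: vy ← 0.86·21.439 = 18.438
Arc 2: start y=0.000, vy=18.438 → t=3.763, apex=17.345, x_land=67.044, impact vy=-18.438
  bounce: vy ← 0.86·18.438 = 15.857
Arc 3: start y=0.000, vy=15.857 → t=3.236, apex=12.828, x_land=98.336, impact vy=-15.857
  bounce: vy ← 0.86·15.857 = 13.637
Arc 4: start y=0.000, vy=13.637 → t=2.783, apex=9.488, x_land=125.248, impact vy=-13.637
  bounce: vy ← 0.86·13.637 = 11.728
Arc 5: start y=0.000, vy=11.728 → t=2.393, apex=7.017, x_land=148.392, impact vy=-11.728
  bounce: vy ← 0.86·11.728 = 10.086
Arc 6: start y=0.000, vy=10.086 → t=2.058, apex=5.190, x_land=168.296, impact vy=-10.086
  bounce: vy ← 0.86·10.086 = 8.674
Arc 7: start y=0.000, vy=8.674 → t=1.770, apex=3.838, x_land=185.413, impact vy=-8.674
  bounce: vy ← 0.86·8.674 = 7.459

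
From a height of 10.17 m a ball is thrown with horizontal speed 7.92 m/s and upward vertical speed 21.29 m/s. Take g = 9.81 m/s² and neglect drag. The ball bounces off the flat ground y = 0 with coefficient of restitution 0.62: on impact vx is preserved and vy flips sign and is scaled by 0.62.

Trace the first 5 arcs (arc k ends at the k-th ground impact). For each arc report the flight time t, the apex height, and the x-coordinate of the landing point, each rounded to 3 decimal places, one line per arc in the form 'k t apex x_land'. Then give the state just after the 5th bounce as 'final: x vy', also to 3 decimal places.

1 4.775 33.272 37.816
2 3.230 12.790 63.394
3 2.002 4.916 79.252
4 1.241 1.890 89.084
5 0.770 0.726 95.180
final: 95.180 2.341

Arc 1: start y=10.170, vy=21.290 → t=4.775, apex=33.272, x_land=37.816, impact vy=-25.550
  bounce: vy ← 0.62·25.550 = 15.841
Arc 2: start y=0.000, vy=15.841 → t=3.230, apex=12.790, x_land=63.394, impact vy=-15.841
  bounce: vy ← 0.62·15.841 = 9.821
Arc 3: start y=0.000, vy=9.821 → t=2.002, apex=4.916, x_land=79.252, impact vy=-9.821
  bounce: vy ← 0.62·9.821 = 6.089
Arc 4: start y=0.000, vy=6.089 → t=1.241, apex=1.890, x_land=89.084, impact vy=-6.089
  bounce: vy ← 0.62·6.089 = 3.775
Arc 5: start y=0.000, vy=3.775 → t=0.770, apex=0.726, x_land=95.180, impact vy=-3.775
  bounce: vy ← 0.62·3.775 = 2.341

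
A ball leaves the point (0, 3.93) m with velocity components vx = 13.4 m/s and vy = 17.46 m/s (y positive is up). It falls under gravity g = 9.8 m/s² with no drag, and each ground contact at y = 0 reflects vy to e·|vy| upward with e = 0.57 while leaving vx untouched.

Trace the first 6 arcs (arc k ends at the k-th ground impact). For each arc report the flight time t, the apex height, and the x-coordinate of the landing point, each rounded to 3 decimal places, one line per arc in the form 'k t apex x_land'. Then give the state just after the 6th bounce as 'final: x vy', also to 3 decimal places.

1 3.776 19.484 50.594
2 2.273 6.330 81.055
3 1.296 2.057 98.418
4 0.739 0.668 108.315
5 0.421 0.217 113.956
6 0.240 0.071 117.172
final: 117.172 0.670

Arc 1: start y=3.930, vy=17.460 → t=3.776, apex=19.484, x_land=50.594, impact vy=-19.542
  bounce: vy ← 0.57·19.542 = 11.139
Arc 2: start y=0.000, vy=11.139 → t=2.273, apex=6.330, x_land=81.055, impact vy=-11.139
  bounce: vy ← 0.57·11.139 = 6.349
Arc 3: start y=0.000, vy=6.349 → t=1.296, apex=2.057, x_land=98.418, impact vy=-6.349
  bounce: vy ← 0.57·6.349 = 3.619
Arc 4: start y=0.000, vy=3.619 → t=0.739, apex=0.668, x_land=108.315, impact vy=-3.619
  bounce: vy ← 0.57·3.619 = 2.063
Arc 5: start y=0.000, vy=2.063 → t=0.421, apex=0.217, x_land=113.956, impact vy=-2.063
  bounce: vy ← 0.57·2.063 = 1.176
Arc 6: start y=0.000, vy=1.176 → t=0.240, apex=0.071, x_land=117.172, impact vy=-1.176
  bounce: vy ← 0.57·1.176 = 0.670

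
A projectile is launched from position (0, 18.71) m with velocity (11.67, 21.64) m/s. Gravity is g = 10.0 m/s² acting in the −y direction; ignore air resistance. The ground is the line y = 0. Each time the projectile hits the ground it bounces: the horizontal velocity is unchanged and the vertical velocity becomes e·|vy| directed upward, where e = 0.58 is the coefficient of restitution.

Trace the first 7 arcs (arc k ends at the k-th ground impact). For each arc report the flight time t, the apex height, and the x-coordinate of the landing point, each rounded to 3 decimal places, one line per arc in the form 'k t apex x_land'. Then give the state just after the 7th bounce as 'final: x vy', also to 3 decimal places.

1 5.067 42.124 59.127
2 3.367 14.171 98.419
3 1.953 4.767 121.209
4 1.133 1.604 134.427
5 0.657 0.539 142.094
6 0.381 0.181 146.540
7 0.221 0.061 149.119
final: 149.119 0.641

Arc 1: start y=18.710, vy=21.640 → t=5.067, apex=42.124, x_land=59.127, impact vy=-29.026
  bounce: vy ← 0.58·29.026 = 16.835
Arc 2: start y=0.000, vy=16.835 → t=3.367, apex=14.171, x_land=98.419, impact vy=-16.835
  bounce: vy ← 0.58·16.835 = 9.764
Arc 3: start y=0.000, vy=9.764 → t=1.953, apex=4.767, x_land=121.209, impact vy=-9.764
  bounce: vy ← 0.58·9.764 = 5.663
Arc 4: start y=0.000, vy=5.663 → t=1.133, apex=1.604, x_land=134.427, impact vy=-5.663
  bounce: vy ← 0.58·5.663 = 3.285
Arc 5: start y=0.000, vy=3.285 → t=0.657, apex=0.539, x_land=142.094, impact vy=-3.285
  bounce: vy ← 0.58·3.285 = 1.905
Arc 6: start y=0.000, vy=1.905 → t=0.381, apex=0.181, x_land=146.540, impact vy=-1.905
  bounce: vy ← 0.58·1.905 = 1.105
Arc 7: start y=0.000, vy=1.105 → t=0.221, apex=0.061, x_land=149.119, impact vy=-1.105
  bounce: vy ← 0.58·1.105 = 0.641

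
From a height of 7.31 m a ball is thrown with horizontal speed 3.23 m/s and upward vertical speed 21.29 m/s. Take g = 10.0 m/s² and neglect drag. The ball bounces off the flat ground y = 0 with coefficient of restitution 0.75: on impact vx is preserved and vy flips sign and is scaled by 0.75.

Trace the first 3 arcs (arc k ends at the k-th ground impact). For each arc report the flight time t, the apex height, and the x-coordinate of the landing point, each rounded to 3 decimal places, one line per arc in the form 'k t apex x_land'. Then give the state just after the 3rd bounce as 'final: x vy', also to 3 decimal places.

1 4.577 29.973 14.785
2 3.673 16.860 26.647
3 2.754 9.484 35.544
final: 35.544 10.329

Arc 1: start y=7.310, vy=21.290 → t=4.577, apex=29.973, x_land=14.785, impact vy=-24.484
  bounce: vy ← 0.75·24.484 = 18.363
Arc 2: start y=0.000, vy=18.363 → t=3.673, apex=16.860, x_land=26.647, impact vy=-18.363
  bounce: vy ← 0.75·18.363 = 13.772
Arc 3: start y=0.000, vy=13.772 → t=2.754, apex=9.484, x_land=35.544, impact vy=-13.772
  bounce: vy ← 0.75·13.772 = 10.329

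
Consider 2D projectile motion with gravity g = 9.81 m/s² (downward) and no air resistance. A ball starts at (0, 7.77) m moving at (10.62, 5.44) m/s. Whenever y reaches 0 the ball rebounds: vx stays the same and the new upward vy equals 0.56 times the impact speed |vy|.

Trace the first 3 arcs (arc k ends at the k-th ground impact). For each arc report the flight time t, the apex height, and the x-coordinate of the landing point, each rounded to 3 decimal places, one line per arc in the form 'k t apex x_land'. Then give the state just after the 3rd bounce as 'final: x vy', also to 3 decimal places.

Arc 1: start y=7.770, vy=5.440 → t=1.930, apex=9.278, x_land=20.495, impact vy=-13.492
  bounce: vy ← 0.56·13.492 = 7.556
Arc 2: start y=0.000, vy=7.556 → t=1.540, apex=2.910, x_land=36.855, impact vy=-7.556
  bounce: vy ← 0.56·7.556 = 4.231
Arc 3: start y=0.000, vy=4.231 → t=0.863, apex=0.912, x_land=46.016, impact vy=-4.231
  bounce: vy ← 0.56·4.231 = 2.369

1 1.930 9.278 20.495
2 1.540 2.910 36.855
3 0.863 0.912 46.016
final: 46.016 2.369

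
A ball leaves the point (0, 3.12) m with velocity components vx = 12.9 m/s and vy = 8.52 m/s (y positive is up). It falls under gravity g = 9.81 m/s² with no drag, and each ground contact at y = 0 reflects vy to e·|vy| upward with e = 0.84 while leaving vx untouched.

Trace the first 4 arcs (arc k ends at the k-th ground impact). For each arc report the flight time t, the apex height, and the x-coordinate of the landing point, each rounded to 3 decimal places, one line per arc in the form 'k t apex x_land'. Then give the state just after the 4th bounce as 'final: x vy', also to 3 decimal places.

Arc 1: start y=3.120, vy=8.520 → t=2.048, apex=6.820, x_land=26.415, impact vy=-11.567
  bounce: vy ← 0.84·11.567 = 9.717
Arc 2: start y=0.000, vy=9.717 → t=1.981, apex=4.812, x_land=51.969, impact vy=-9.717
  bounce: vy ← 0.84·9.717 = 8.162
Arc 3: start y=0.000, vy=8.162 → t=1.664, apex=3.395, x_land=73.435, impact vy=-8.162
  bounce: vy ← 0.84·8.162 = 6.856
Arc 4: start y=0.000, vy=6.856 → t=1.398, apex=2.396, x_land=91.466, impact vy=-6.856
  bounce: vy ← 0.84·6.856 = 5.759

1 2.048 6.820 26.415
2 1.981 4.812 51.969
3 1.664 3.395 73.435
4 1.398 2.396 91.466
final: 91.466 5.759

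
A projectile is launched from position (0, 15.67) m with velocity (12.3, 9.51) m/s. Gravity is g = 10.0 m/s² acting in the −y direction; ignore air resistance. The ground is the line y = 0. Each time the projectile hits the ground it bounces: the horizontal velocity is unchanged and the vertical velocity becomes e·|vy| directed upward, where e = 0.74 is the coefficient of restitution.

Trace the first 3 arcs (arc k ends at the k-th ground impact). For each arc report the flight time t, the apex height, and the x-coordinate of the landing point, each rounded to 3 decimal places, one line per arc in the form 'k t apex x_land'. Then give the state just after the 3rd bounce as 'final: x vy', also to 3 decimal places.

1 2.961 20.192 36.415
2 2.974 11.057 72.997
3 2.201 6.055 100.068
final: 100.068 8.143

Arc 1: start y=15.670, vy=9.510 → t=2.961, apex=20.192, x_land=36.415, impact vy=-20.096
  bounce: vy ← 0.74·20.096 = 14.871
Arc 2: start y=0.000, vy=14.871 → t=2.974, apex=11.057, x_land=72.997, impact vy=-14.871
  bounce: vy ← 0.74·14.871 = 11.004
Arc 3: start y=0.000, vy=11.004 → t=2.201, apex=6.055, x_land=100.068, impact vy=-11.004
  bounce: vy ← 0.74·11.004 = 8.143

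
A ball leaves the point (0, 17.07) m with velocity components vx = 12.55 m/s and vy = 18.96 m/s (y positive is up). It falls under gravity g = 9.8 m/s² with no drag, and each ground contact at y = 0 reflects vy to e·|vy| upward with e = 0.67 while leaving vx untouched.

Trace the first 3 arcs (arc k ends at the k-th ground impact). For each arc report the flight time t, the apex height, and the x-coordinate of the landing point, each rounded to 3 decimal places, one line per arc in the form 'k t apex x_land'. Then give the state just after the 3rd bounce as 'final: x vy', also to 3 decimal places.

1 4.623 35.411 58.018
2 3.602 15.896 103.226
3 2.414 7.136 133.516
final: 133.516 7.924

Arc 1: start y=17.070, vy=18.960 → t=4.623, apex=35.411, x_land=58.018, impact vy=-26.345
  bounce: vy ← 0.67·26.345 = 17.651
Arc 2: start y=0.000, vy=17.651 → t=3.602, apex=15.896, x_land=103.226, impact vy=-17.651
  bounce: vy ← 0.67·17.651 = 11.826
Arc 3: start y=0.000, vy=11.826 → t=2.414, apex=7.136, x_land=133.516, impact vy=-11.826
  bounce: vy ← 0.67·11.826 = 7.924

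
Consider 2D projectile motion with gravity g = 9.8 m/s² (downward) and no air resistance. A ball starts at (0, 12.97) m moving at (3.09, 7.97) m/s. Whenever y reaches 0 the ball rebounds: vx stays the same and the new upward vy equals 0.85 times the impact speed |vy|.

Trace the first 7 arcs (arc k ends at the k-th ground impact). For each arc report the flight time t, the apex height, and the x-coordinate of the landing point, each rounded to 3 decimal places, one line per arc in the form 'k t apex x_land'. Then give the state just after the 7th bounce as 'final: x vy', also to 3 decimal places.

Arc 1: start y=12.970, vy=7.970 → t=2.632, apex=16.211, x_land=8.133, impact vy=-17.825
  bounce: vy ← 0.85·17.825 = 15.151
Arc 2: start y=0.000, vy=15.151 → t=3.092, apex=11.712, x_land=17.688, impact vy=-15.151
  bounce: vy ← 0.85·15.151 = 12.879
Arc 3: start y=0.000, vy=12.879 → t=2.628, apex=8.462, x_land=25.809, impact vy=-12.879
  bounce: vy ← 0.85·12.879 = 10.947
Arc 4: start y=0.000, vy=10.947 → t=2.234, apex=6.114, x_land=32.713, impact vy=-10.947
  bounce: vy ← 0.85·10.947 = 9.305
Arc 5: start y=0.000, vy=9.305 → t=1.899, apex=4.417, x_land=38.580, impact vy=-9.305
  bounce: vy ← 0.85·9.305 = 7.909
Arc 6: start y=0.000, vy=7.909 → t=1.614, apex=3.192, x_land=43.568, impact vy=-7.909
  bounce: vy ← 0.85·7.909 = 6.723
Arc 7: start y=0.000, vy=6.723 → t=1.372, apex=2.306, x_land=47.807, impact vy=-6.723
  bounce: vy ← 0.85·6.723 = 5.714

1 2.632 16.211 8.133
2 3.092 11.712 17.688
3 2.628 8.462 25.809
4 2.234 6.114 32.713
5 1.899 4.417 38.580
6 1.614 3.192 43.568
7 1.372 2.306 47.807
final: 47.807 5.714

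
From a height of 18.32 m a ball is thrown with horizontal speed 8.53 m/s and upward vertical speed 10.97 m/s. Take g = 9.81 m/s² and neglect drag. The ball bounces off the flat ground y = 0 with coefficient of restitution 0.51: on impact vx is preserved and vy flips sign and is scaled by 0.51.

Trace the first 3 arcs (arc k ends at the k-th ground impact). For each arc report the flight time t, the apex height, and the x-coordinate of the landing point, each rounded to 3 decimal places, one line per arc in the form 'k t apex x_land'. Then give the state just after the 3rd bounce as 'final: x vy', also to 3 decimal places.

Arc 1: start y=18.320, vy=10.970 → t=3.351, apex=24.454, x_land=28.585, impact vy=-21.904
  bounce: vy ← 0.51·21.904 = 11.171
Arc 2: start y=0.000, vy=11.171 → t=2.277, apex=6.360, x_land=48.011, impact vy=-11.171
  bounce: vy ← 0.51·11.171 = 5.697
Arc 3: start y=0.000, vy=5.697 → t=1.162, apex=1.654, x_land=57.919, impact vy=-5.697
  bounce: vy ← 0.51·5.697 = 2.906

1 3.351 24.454 28.585
2 2.277 6.360 48.011
3 1.162 1.654 57.919
final: 57.919 2.906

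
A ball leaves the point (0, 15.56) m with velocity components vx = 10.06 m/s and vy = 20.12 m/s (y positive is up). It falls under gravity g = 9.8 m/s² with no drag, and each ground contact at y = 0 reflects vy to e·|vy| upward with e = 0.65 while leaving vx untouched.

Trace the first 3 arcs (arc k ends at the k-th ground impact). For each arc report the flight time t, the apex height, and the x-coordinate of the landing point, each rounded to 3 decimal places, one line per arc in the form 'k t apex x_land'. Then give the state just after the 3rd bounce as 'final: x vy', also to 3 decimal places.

1 4.772 36.214 48.003
2 3.534 15.300 83.556
3 2.297 6.464 106.666
final: 106.666 7.317

Arc 1: start y=15.560, vy=20.120 → t=4.772, apex=36.214, x_land=48.003, impact vy=-26.642
  bounce: vy ← 0.65·26.642 = 17.317
Arc 2: start y=0.000, vy=17.317 → t=3.534, apex=15.300, x_land=83.556, impact vy=-17.317
  bounce: vy ← 0.65·17.317 = 11.256
Arc 3: start y=0.000, vy=11.256 → t=2.297, apex=6.464, x_land=106.666, impact vy=-11.256
  bounce: vy ← 0.65·11.256 = 7.317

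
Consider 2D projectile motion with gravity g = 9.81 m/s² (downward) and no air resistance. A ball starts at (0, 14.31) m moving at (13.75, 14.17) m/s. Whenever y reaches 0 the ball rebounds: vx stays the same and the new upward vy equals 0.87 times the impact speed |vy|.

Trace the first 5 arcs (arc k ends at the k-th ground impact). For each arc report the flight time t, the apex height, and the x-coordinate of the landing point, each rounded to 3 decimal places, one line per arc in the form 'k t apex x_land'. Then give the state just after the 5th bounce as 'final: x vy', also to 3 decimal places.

Arc 1: start y=14.310, vy=14.170 → t=3.681, apex=24.544, x_land=50.619, impact vy=-21.944
  bounce: vy ← 0.87·21.944 = 19.092
Arc 2: start y=0.000, vy=19.092 → t=3.892, apex=18.577, x_land=104.137, impact vy=-19.092
  bounce: vy ← 0.87·19.092 = 16.610
Arc 3: start y=0.000, vy=16.610 → t=3.386, apex=14.061, x_land=150.699, impact vy=-16.610
  bounce: vy ← 0.87·16.610 = 14.450
Arc 4: start y=0.000, vy=14.450 → t=2.946, apex=10.643, x_land=191.207, impact vy=-14.450
  bounce: vy ← 0.87·14.450 = 12.572
Arc 5: start y=0.000, vy=12.572 → t=2.563, apex=8.056, x_land=226.449, impact vy=-12.572
  bounce: vy ← 0.87·12.572 = 10.937

1 3.681 24.544 50.619
2 3.892 18.577 104.137
3 3.386 14.061 150.699
4 2.946 10.643 191.207
5 2.563 8.056 226.449
final: 226.449 10.937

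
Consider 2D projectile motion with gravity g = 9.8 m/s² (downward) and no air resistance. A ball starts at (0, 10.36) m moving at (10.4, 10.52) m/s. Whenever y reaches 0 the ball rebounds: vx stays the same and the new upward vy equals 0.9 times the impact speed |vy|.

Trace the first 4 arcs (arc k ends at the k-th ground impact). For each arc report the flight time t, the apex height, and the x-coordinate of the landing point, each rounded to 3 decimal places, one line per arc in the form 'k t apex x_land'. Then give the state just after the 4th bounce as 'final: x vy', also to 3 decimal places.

Arc 1: start y=10.360, vy=10.520 → t=2.881, apex=16.006, x_land=29.961, impact vy=-17.712
  bounce: vy ← 0.9·17.712 = 15.941
Arc 2: start y=0.000, vy=15.941 → t=3.253, apex=12.965, x_land=63.795, impact vy=-15.941
  bounce: vy ← 0.9·15.941 = 14.347
Arc 3: start y=0.000, vy=14.347 → t=2.928, apex=10.502, x_land=94.246, impact vy=-14.347
  bounce: vy ← 0.9·14.347 = 12.912
Arc 4: start y=0.000, vy=12.912 → t=2.635, apex=8.506, x_land=121.651, impact vy=-12.912
  bounce: vy ← 0.9·12.912 = 11.621

1 2.881 16.006 29.961
2 3.253 12.965 63.795
3 2.928 10.502 94.246
4 2.635 8.506 121.651
final: 121.651 11.621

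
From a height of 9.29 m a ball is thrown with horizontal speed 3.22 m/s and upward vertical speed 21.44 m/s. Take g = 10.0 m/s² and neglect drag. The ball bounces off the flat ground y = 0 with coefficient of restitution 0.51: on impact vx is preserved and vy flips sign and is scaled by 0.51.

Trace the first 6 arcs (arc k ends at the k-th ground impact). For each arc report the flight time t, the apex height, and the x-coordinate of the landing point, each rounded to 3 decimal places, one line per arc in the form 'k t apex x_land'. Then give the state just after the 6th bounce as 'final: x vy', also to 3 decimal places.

1 4.685 32.274 15.084
2 2.591 8.394 23.429
3 1.322 2.183 27.685
4 0.674 0.568 29.855
5 0.344 0.148 30.962
6 0.175 0.038 31.526
final: 31.526 0.447

Arc 1: start y=9.290, vy=21.440 → t=4.685, apex=32.274, x_land=15.084, impact vy=-25.406
  bounce: vy ← 0.51·25.406 = 12.957
Arc 2: start y=0.000, vy=12.957 → t=2.591, apex=8.394, x_land=23.429, impact vy=-12.957
  bounce: vy ← 0.51·12.957 = 6.608
Arc 3: start y=0.000, vy=6.608 → t=1.322, apex=2.183, x_land=27.685, impact vy=-6.608
  bounce: vy ← 0.51·6.608 = 3.370
Arc 4: start y=0.000, vy=3.370 → t=0.674, apex=0.568, x_land=29.855, impact vy=-3.370
  bounce: vy ← 0.51·3.370 = 1.719
Arc 5: start y=0.000, vy=1.719 → t=0.344, apex=0.148, x_land=30.962, impact vy=-1.719
  bounce: vy ← 0.51·1.719 = 0.877
Arc 6: start y=0.000, vy=0.877 → t=0.175, apex=0.038, x_land=31.526, impact vy=-0.877
  bounce: vy ← 0.51·0.877 = 0.447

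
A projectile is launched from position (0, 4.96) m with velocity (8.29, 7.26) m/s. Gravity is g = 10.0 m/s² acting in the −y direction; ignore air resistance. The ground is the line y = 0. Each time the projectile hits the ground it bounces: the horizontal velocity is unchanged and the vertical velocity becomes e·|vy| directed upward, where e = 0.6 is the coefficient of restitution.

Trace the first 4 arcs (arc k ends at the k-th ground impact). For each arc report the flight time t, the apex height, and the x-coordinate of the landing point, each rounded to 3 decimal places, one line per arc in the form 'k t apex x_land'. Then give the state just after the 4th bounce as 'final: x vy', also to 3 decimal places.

Arc 1: start y=4.960, vy=7.260 → t=1.959, apex=7.595, x_land=16.236, impact vy=-12.325
  bounce: vy ← 0.6·12.325 = 7.395
Arc 2: start y=0.000, vy=7.395 → t=1.479, apex=2.734, x_land=28.497, impact vy=-7.395
  bounce: vy ← 0.6·7.395 = 4.437
Arc 3: start y=0.000, vy=4.437 → t=0.887, apex=0.984, x_land=35.854, impact vy=-4.437
  bounce: vy ← 0.6·4.437 = 2.662
Arc 4: start y=0.000, vy=2.662 → t=0.532, apex=0.354, x_land=40.268, impact vy=-2.662
  bounce: vy ← 0.6·2.662 = 1.597

1 1.959 7.595 16.236
2 1.479 2.734 28.497
3 0.887 0.984 35.854
4 0.532 0.354 40.268
final: 40.268 1.597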